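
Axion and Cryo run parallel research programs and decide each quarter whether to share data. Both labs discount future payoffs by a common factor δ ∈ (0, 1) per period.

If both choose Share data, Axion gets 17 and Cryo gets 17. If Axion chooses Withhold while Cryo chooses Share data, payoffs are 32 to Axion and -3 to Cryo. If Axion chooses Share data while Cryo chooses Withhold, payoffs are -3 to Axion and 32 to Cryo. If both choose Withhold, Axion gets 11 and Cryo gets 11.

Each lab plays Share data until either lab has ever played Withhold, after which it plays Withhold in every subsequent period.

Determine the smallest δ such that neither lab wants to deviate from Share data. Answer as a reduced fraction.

5/7

One-period gain from deviating is 32 − 17 = 15. The loss is 17 − 11 = 6 in every subsequent period, with present value 6·δ/(1−δ).
Deviation is unprofitable when 6·δ/(1−δ) ≥ 15, i.e. δ/(1−δ) ≥ 5/2.
Equivalently δ ≥ 15/(15+6) = 5/7.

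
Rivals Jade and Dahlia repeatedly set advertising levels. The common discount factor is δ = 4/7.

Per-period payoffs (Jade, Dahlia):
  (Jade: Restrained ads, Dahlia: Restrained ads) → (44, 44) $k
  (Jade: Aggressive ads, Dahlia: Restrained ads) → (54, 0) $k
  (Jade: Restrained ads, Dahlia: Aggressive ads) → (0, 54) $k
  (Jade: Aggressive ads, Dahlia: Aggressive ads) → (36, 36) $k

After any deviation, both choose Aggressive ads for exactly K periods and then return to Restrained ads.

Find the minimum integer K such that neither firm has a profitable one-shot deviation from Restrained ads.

No profitable deviation requires (44−36)(δ+…+δ^K) ≥ 54−44, i.e. δ+…+δ^K ≥ 5/4 ≈ 1.2500.
With δ = 4/7, the partial sums are K=1: 0.5714, K=2: 0.8980, K=3: 1.0845, K=4: 1.1912, K=5: 1.2521.
K = 5 is the first length at which the sum reaches 1.2500.

5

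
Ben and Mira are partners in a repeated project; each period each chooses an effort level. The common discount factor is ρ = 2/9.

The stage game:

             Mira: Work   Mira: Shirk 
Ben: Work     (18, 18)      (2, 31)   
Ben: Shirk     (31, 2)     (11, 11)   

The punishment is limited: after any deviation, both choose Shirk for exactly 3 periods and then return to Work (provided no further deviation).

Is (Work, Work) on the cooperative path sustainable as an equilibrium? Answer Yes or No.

No

A one-shot deviation gives 31 now, then 11 for 3 periods, then back to 18.
Gain from deviating: (31−18) today; loss: (18−11) in each of the next 3 periods.
No-deviation condition: (18−11)(ρ+…+ρ^3) ≥ 31−18, i.e. ρ+…+ρ^3 ≥ 13/7.
At ρ = 2/9: ρ+…+ρ^3 = 0.2826 < 1.8571.
So cooperation is not sustainable.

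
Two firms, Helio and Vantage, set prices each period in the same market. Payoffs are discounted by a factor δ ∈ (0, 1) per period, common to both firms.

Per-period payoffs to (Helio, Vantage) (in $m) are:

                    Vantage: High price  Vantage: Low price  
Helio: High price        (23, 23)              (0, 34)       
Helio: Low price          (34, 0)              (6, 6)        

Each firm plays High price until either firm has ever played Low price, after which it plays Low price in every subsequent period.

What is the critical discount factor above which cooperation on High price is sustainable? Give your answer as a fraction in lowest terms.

One-period gain from deviating is 34 − 23 = 11. The loss is 23 − 6 = 17 in every subsequent period, with present value 17·δ/(1−δ).
Deviation is unprofitable when 17·δ/(1−δ) ≥ 11, i.e. δ/(1−δ) ≥ 11/17.
Equivalently δ ≥ 11/(11+17) = 11/28.

11/28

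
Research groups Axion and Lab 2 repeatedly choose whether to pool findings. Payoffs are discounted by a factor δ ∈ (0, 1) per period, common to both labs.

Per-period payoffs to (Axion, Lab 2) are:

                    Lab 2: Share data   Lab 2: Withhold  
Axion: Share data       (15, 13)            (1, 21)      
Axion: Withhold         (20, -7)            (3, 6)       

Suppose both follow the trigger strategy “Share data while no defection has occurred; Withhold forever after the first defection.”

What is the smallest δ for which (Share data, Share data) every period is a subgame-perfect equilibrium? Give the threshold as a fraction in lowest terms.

8/15

Axion: cooperation gives 15 each period; deviation gives 20 once then 3 forever.
  15/(1−δ) ≥ 20 + 3δ/(1−δ) ⇒ δ ≥ 5/17.
Lab 2: cooperation gives 13 each period; deviation gives 21 once then 6 forever.
  δ ≥ 8/15.
Both must hold, so the binding constraint is Lab 2's: δ ≥ 8/15.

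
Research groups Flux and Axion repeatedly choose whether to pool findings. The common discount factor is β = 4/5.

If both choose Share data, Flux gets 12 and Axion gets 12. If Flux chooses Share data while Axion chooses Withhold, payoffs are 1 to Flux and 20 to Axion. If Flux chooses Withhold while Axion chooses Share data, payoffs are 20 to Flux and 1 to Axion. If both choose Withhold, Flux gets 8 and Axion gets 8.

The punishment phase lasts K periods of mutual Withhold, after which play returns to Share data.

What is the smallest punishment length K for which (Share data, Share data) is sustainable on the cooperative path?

No profitable deviation requires (12−8)(β+…+β^K) ≥ 20−12, i.e. β+…+β^K ≥ 2 ≈ 2.0000.
With β = 4/5, the partial sums are K=1: 0.8000, K=2: 1.4400, K=3: 1.9520, K=4: 2.3616.
K = 4 is the first length at which the sum reaches 2.0000.

4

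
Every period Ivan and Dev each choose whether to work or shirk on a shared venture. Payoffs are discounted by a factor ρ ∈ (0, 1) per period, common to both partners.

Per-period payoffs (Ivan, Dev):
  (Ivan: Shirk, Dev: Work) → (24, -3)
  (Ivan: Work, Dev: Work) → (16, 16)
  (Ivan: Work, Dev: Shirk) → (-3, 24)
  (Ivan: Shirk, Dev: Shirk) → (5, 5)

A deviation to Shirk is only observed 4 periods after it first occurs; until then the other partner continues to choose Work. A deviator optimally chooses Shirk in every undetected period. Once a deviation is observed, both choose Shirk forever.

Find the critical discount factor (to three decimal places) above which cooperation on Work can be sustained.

0.806

A deviator earns 24 for 4 periods, then 5 forever; cooperating earns 16 forever. Multiplying the IC by (1−ρ):
16 ≥ 24(1−ρ^4) + 5ρ^4, so 19·ρ^4 ≥ 8 and ρ^4 ≥ 8/19.
ρ ≥ (8/19)^(1/4) ≈ 0.806.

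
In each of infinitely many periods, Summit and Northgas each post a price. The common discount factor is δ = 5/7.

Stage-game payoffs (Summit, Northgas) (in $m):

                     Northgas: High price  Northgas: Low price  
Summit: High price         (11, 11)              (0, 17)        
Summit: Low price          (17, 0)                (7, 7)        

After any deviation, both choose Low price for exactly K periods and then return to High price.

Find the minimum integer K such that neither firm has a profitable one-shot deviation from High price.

IC: δ(1−δ^K)/(1−δ) ≥ (17−11)/(11−7) = 3/2.
With δ = 5/7: need 1 − δ^K ≥ 3/2·(1−5/7)/(5/7), i.e. δ^K ≤ 0.4000.
Since (5/7)^2 = 0.5102 and (5/7)^3 = 0.3644, the smallest such K is 3.

3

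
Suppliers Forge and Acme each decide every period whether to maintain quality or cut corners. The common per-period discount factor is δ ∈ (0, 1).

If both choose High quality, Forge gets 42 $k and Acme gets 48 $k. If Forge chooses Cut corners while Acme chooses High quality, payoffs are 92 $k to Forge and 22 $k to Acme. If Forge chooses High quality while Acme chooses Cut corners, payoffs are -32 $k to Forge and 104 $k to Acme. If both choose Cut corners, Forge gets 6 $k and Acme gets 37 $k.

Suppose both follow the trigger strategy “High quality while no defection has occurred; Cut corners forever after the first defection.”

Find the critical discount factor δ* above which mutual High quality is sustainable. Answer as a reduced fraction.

56/67

Forge's threshold: (92−42)/(92−6) = 25/43.
Acme's threshold: (104−48)/(104−37) = 56/67.
25/43 < 56/67, so Acme binds and δ* = 56/67.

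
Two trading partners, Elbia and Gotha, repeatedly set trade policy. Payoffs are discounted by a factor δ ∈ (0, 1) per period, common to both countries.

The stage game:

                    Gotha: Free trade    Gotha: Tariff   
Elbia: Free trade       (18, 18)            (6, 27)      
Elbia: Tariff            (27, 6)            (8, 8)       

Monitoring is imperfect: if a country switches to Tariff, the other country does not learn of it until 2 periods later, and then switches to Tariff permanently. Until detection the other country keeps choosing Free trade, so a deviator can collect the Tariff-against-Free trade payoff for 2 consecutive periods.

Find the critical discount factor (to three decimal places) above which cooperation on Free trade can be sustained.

Deviating for the 2 undetected periods gains 27−18 = 9 per period over cooperation, then loses 18−8 = 10 per period forever once punishment starts.
Gain: 9(1 + δ + … + δ^1); loss: 10·δ^2/(1−δ).
No profitable deviation ⇔ 9(1−δ^2) ≤ 10·δ^2, i.e. δ^2 ≥ 9/(9+10) = 9/19.
Hence δ ≥ (9/19)^(1/2) ≈ 0.688.

0.688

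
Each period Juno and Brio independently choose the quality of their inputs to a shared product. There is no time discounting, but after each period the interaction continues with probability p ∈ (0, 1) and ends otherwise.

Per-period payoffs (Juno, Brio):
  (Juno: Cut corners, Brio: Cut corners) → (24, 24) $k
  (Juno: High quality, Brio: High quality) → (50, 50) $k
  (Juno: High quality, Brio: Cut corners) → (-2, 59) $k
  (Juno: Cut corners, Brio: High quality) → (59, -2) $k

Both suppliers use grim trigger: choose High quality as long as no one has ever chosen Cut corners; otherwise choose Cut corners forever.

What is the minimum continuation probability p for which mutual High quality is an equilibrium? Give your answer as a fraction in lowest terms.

Expected cooperation value is 50 + p·50 + p²·50 + … = 50/(1−p); deviation gives 59 + p·24/(1−p).
50 ≥ 59(1−p) + 24p ⇒ 35p ≥ 9 ⇒ p ≥ 9/35.

9/35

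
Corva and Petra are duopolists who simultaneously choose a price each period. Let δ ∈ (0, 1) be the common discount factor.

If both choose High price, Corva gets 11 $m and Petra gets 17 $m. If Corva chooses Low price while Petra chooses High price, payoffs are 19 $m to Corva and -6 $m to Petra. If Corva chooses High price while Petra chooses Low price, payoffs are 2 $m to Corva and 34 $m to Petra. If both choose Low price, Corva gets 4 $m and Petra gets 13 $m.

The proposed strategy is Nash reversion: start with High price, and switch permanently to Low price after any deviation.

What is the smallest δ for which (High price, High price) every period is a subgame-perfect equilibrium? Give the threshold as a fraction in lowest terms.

17/21

Corva's threshold: (19−11)/(19−4) = 8/15.
Petra's threshold: (34−17)/(34−13) = 17/21.
8/15 < 17/21, so Petra binds and δ* = 17/21.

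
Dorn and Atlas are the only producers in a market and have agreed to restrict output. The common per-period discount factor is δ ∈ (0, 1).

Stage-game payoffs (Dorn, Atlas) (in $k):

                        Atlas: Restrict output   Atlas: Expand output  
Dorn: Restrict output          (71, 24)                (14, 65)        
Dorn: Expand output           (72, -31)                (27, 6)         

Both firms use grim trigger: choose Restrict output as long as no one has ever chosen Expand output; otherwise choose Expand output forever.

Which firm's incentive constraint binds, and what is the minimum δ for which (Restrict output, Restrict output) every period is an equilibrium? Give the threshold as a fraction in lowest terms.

Dorn's threshold: (72−71)/(72−27) = 1/45.
Atlas's threshold: (65−24)/(65−6) = 41/59.
1/45 < 41/59, so Atlas binds and δ* = 41/59.

Atlas; δ ≥ 41/59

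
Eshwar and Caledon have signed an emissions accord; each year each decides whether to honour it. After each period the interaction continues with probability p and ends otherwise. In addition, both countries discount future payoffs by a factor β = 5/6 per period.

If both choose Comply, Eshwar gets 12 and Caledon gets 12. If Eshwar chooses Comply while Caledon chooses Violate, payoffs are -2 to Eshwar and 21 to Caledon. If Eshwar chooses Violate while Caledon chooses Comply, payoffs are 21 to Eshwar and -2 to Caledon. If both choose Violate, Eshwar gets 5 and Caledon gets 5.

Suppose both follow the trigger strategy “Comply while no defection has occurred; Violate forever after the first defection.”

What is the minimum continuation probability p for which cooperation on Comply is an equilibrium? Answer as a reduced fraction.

27/40

Expected continuation weight on next period's payoff is β·p = 5/6·p, which plays the role of the discount factor.
Cooperation requires 5/6·p ≥ (21−12)/(21−5) = 9/16, hence p ≥ 27/40.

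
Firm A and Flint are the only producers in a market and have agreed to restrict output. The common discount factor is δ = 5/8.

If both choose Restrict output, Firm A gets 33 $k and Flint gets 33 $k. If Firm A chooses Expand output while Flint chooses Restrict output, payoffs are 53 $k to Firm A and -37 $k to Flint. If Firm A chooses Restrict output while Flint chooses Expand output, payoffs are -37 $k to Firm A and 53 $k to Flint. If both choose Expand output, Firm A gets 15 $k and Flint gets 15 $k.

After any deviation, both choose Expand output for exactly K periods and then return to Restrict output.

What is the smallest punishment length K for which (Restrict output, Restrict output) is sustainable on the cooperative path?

3

IC: δ(1−δ^K)/(1−δ) ≥ (53−33)/(33−15) = 10/9.
With δ = 5/8: need 1 − δ^K ≥ 10/9·(1−5/8)/(5/8), i.e. δ^K ≤ 0.3333.
Since (5/8)^2 = 0.3906 and (5/8)^3 = 0.2441, the smallest such K is 3.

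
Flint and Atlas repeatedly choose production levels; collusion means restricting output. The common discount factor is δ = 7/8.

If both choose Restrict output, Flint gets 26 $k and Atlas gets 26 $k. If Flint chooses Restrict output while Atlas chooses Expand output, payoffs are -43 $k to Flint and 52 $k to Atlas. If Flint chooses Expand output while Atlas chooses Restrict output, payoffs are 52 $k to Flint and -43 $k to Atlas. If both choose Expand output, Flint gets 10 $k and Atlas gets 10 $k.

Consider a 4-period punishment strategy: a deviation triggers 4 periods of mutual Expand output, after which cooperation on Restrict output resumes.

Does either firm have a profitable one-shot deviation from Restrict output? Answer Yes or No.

No

IC: δ+…+δ^4 ≥ (52−26)/(26−10) = 13/8.
At δ = 7/8: partial sum = 2.8967 ≥ 1.6250. Cooperation sustainable.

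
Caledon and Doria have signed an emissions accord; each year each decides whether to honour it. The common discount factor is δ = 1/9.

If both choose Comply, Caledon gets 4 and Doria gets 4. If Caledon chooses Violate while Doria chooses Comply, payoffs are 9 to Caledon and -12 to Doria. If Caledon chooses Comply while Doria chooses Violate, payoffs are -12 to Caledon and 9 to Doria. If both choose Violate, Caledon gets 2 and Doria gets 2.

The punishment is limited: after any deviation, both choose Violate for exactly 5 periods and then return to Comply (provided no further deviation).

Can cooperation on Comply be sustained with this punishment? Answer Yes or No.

No

IC: δ+…+δ^5 ≥ (9−4)/(4−2) = 5/2.
At δ = 1/9: partial sum = 0.1250 < 2.5000. Cooperation not sustainable.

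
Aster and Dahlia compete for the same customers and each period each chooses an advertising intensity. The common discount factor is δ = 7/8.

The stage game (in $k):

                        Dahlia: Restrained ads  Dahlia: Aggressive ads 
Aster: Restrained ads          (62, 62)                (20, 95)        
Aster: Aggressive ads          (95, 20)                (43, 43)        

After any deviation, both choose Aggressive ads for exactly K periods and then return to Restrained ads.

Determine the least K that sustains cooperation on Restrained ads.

3

IC: δ(1−δ^K)/(1−δ) ≥ (95−62)/(62−43) = 33/19.
With δ = 7/8: need 1 − δ^K ≥ 33/19·(1−7/8)/(7/8), i.e. δ^K ≤ 0.7519.
Since (7/8)^2 = 0.7656 and (7/8)^3 = 0.6699, the smallest such K is 3.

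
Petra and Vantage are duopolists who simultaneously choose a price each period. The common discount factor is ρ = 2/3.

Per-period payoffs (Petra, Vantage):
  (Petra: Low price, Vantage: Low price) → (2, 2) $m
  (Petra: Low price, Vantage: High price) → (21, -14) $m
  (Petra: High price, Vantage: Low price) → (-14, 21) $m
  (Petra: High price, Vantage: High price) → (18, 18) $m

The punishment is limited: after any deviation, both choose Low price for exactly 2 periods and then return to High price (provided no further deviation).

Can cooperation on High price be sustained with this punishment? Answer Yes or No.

Yes

Comparing payoff streams over the 3 periods until play realigns: cooperate → 18(1+ρ+…+ρ^2); deviate → 21 + 2(ρ+…+ρ^2).
Cooperation is sustained iff (18−2)(ρ+…+ρ^2) ≥ 21−18.
ρ+…+ρ^2 = 2/3·(1−(2/3)^2)/(1−2/3) = 1.1111, and (21−18)/(18−2) = 0.1875.
1.1111 ≥ 0.1875, so cooperation is sustainable.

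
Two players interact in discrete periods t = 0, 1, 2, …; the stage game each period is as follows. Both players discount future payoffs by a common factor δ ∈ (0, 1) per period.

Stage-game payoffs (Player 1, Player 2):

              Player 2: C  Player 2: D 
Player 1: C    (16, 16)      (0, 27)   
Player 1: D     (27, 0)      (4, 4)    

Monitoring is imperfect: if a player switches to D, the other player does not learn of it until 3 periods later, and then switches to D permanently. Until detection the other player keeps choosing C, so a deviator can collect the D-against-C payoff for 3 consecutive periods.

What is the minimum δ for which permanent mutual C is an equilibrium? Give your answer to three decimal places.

0.782

The best deviation is to choose D for all 3 undetected periods, earning 27 each, then 4 forever once detected.
Deviation value: 27(1−δ^3)/(1−δ) + 4δ^3/(1−δ); cooperation value: 16/(1−δ).
IC: 16 ≥ 27(1−δ^3) + 4δ^3 = 27 − 23δ^3.
So δ^3 ≥ 11/23, giving δ ≥ (11/23)^(1/3) ≈ 0.782.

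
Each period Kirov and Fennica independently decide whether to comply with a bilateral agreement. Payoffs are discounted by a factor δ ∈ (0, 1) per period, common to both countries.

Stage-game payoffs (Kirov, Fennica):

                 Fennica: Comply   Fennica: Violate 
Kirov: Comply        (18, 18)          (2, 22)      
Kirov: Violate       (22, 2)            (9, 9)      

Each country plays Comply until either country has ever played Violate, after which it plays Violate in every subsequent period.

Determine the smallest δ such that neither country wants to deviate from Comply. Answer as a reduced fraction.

4/13

Cooperation forever yields 18 each period: 18/(1−δ).
Deviating yields 22 once, then 9 forever: 22 + 9δ/(1−δ).
No profitable deviation requires 18/(1−δ) ≥ 22 + 9δ/(1−δ).
Multiplying by (1−δ): 18 ≥ 22(1−δ) + 9δ = 22 − 13δ.
So 13δ ≥ 4, i.e. δ ≥ 4/13.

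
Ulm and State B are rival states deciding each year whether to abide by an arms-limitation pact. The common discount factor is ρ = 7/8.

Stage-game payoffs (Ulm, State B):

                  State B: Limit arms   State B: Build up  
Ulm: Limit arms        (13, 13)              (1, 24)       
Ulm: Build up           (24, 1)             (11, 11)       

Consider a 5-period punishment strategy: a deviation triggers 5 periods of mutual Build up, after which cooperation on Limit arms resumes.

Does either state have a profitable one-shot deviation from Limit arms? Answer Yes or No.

Comparing payoff streams over the 6 periods until play realigns: cooperate → 13(1+ρ+…+ρ^5); deviate → 24 + 11(ρ+…+ρ^5).
Cooperation is sustained iff (13−11)(ρ+…+ρ^5) ≥ 24−13.
ρ+…+ρ^5 = 7/8·(1−(7/8)^5)/(1−7/8) = 3.4096, and (24−13)/(13−11) = 5.5000.
3.4096 < 5.5000, so cooperation is not sustainable.

Yes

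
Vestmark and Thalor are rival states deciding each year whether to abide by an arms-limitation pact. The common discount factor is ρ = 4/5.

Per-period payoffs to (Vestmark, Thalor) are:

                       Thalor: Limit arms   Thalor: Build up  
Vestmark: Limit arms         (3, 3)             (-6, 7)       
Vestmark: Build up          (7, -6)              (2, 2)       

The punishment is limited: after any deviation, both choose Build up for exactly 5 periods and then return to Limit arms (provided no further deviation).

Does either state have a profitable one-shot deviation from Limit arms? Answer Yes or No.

Yes

A one-shot deviation gives 7 now, then 2 for 5 periods, then back to 3.
Gain from deviating: (7−3) today; loss: (3−2) in each of the next 5 periods.
No-deviation condition: (3−2)(ρ+…+ρ^5) ≥ 7−3, i.e. ρ+…+ρ^5 ≥ 4.
At ρ = 4/5: ρ+…+ρ^5 = 2.6893 < 4.0000.
So cooperation is not sustainable.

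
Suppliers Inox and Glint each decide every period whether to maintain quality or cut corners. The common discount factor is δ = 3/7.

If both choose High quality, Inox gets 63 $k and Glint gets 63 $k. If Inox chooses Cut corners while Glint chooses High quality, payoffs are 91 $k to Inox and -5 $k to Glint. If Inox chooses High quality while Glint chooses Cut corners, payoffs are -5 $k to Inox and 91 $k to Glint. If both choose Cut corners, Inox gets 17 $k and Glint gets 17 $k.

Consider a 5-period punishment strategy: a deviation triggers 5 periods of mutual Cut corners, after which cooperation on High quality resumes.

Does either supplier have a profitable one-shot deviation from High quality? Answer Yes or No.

Comparing payoff streams over the 6 periods until play realigns: cooperate → 63(1+δ+…+δ^5); deviate → 91 + 17(δ+…+δ^5).
Cooperation is sustained iff (63−17)(δ+…+δ^5) ≥ 91−63.
δ+…+δ^5 = 3/7·(1−(3/7)^5)/(1−3/7) = 0.7392, and (91−63)/(63−17) = 0.6087.
0.7392 ≥ 0.6087, so cooperation is sustainable.

No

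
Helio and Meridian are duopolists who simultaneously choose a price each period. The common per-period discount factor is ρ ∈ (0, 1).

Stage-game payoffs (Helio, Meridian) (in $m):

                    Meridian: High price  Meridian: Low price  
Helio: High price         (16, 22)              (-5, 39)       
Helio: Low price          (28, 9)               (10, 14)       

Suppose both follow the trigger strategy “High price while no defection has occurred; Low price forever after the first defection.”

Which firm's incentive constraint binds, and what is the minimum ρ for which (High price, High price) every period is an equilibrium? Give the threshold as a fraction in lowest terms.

Meridian; ρ ≥ 17/25

Helio: cooperation gives 16 each period; deviation gives 28 once then 10 forever.
  16/(1−ρ) ≥ 28 + 10ρ/(1−ρ) ⇒ ρ ≥ 12/18 = 2/3.
Meridian: cooperation gives 22 each period; deviation gives 39 once then 14 forever.
  ρ ≥ 17/25.
Both must hold, so the binding constraint is Meridian's: ρ ≥ 17/25.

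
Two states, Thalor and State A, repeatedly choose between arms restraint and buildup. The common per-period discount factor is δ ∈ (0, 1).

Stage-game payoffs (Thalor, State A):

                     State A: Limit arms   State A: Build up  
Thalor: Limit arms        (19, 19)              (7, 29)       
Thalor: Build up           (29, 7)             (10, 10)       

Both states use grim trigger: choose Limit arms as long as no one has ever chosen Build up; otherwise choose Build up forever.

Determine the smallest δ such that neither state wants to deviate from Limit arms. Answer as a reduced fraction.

Under grim trigger the critical discount factor is (T−C)/(T−P) with T = 29, C = 19, P = 10.
δ* = (29−19)/(29−10) = 10/19.

10/19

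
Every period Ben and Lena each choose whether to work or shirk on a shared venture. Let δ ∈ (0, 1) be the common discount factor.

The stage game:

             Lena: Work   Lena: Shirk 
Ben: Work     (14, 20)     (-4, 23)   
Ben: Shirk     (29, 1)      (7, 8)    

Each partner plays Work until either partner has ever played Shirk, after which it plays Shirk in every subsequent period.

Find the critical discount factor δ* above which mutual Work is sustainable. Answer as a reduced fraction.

15/22

For Ben: deviation gain 29−14 = 15, per-period punishment loss 14−7 = 7. IC gives δ ≥ 15/22.
For Lena: gain 3, loss 12 per period, so δ ≥ 3/15 = 1/5.
The tighter constraint is Ben's, so cooperation needs δ ≥ 15/22.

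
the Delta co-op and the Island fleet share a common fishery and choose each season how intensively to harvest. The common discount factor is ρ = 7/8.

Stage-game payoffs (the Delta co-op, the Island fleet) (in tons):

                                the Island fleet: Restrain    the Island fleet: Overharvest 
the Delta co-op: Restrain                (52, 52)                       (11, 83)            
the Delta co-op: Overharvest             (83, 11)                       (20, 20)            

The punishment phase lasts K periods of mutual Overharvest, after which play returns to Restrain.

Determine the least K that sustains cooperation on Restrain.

2

No profitable deviation requires (52−20)(ρ+…+ρ^K) ≥ 83−52, i.e. ρ+…+ρ^K ≥ 31/32 ≈ 0.9688.
With ρ = 7/8, the partial sums are K=1: 0.8750, K=2: 1.6406.
K = 2 is the first length at which the sum reaches 0.9688.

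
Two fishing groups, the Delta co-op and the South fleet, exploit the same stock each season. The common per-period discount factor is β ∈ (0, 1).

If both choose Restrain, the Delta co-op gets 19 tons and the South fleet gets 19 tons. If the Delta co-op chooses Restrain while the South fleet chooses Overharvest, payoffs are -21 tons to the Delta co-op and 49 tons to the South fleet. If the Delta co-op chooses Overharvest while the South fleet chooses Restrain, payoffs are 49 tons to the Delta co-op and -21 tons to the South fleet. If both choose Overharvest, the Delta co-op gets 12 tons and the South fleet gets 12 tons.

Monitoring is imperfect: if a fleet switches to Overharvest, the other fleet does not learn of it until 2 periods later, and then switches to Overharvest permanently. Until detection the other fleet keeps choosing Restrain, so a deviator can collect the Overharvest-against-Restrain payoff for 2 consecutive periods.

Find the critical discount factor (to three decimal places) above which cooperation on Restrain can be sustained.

The best deviation is to choose Overharvest for all 2 undetected periods, earning 49 each, then 12 forever once detected.
Deviation value: 49(1−β^2)/(1−β) + 12β^2/(1−β); cooperation value: 19/(1−β).
IC: 19 ≥ 49(1−β^2) + 12β^2 = 49 − 37β^2.
So β^2 ≥ 30/37, giving β ≥ (30/37)^(1/2) ≈ 0.900.

0.900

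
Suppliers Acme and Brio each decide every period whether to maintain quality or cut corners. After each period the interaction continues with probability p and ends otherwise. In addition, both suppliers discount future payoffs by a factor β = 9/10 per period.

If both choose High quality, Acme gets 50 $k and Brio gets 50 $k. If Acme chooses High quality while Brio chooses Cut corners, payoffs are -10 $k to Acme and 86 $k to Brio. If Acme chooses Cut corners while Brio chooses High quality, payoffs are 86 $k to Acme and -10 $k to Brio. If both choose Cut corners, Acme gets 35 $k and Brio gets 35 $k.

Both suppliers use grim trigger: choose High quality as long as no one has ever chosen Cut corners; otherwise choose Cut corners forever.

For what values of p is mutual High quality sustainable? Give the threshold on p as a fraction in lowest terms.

With continuation probability p and discount β, the effective per-period discount factor is βp.
Grim-trigger IC: βp ≥ (86−50)/(86−35) = 12/17.
So p ≥ (12/17)/(9/10) = 40/51.

40/51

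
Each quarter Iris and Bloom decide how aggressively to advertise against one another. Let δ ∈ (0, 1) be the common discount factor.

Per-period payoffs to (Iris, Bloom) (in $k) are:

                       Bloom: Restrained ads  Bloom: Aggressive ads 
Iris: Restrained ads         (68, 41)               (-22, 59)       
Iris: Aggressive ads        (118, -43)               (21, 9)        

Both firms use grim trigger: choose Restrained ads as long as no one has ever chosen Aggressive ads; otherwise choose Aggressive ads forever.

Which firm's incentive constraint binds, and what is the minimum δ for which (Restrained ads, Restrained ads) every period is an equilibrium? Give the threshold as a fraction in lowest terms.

Iris; δ ≥ 50/97

Iris's threshold: (118−68)/(118−21) = 50/97.
Bloom's threshold: (59−41)/(59−9) = 9/25.
50/97 > 9/25, so Iris binds and δ* = 50/97.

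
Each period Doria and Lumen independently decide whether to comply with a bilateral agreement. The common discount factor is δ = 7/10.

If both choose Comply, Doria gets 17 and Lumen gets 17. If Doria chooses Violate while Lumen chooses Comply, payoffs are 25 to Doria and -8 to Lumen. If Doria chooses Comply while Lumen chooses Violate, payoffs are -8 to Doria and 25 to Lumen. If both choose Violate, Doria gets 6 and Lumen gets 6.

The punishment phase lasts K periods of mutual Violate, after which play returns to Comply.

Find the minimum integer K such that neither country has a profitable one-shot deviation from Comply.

IC: δ(1−δ^K)/(1−δ) ≥ (25−17)/(17−6) = 8/11.
With δ = 7/10: need 1 − δ^K ≥ 8/11·(1−7/10)/(7/10), i.e. δ^K ≤ 0.6883.
Since (7/10)^1 = 0.7000 and (7/10)^2 = 0.4900, the smallest such K is 2.

2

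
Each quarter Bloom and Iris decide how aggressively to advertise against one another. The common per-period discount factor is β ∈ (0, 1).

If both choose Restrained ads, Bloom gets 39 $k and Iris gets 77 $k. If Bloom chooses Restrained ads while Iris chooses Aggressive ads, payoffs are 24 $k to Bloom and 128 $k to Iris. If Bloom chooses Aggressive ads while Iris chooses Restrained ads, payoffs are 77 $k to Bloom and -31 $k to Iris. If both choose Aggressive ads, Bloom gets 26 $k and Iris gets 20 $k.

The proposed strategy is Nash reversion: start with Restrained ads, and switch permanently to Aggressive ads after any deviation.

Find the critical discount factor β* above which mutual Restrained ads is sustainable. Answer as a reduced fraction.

38/51

Bloom's threshold: (77−39)/(77−26) = 38/51.
Iris's threshold: (128−77)/(128−20) = 17/36.
38/51 > 17/36, so Bloom binds and β* = 38/51.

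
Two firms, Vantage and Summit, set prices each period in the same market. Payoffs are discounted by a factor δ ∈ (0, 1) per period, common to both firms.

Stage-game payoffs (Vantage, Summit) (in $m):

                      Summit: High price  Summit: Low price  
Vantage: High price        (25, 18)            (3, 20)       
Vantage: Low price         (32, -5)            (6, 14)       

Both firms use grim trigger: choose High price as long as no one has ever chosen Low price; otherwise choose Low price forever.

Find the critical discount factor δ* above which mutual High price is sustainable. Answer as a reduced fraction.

1/3

Vantage: cooperation gives 25 each period; deviation gives 32 once then 6 forever.
  25/(1−δ) ≥ 32 + 6δ/(1−δ) ⇒ δ ≥ 7/26.
Summit: cooperation gives 18 each period; deviation gives 20 once then 14 forever.
  δ ≥ 2/6 = 1/3.
Both must hold, so the binding constraint is Summit's: δ ≥ 1/3.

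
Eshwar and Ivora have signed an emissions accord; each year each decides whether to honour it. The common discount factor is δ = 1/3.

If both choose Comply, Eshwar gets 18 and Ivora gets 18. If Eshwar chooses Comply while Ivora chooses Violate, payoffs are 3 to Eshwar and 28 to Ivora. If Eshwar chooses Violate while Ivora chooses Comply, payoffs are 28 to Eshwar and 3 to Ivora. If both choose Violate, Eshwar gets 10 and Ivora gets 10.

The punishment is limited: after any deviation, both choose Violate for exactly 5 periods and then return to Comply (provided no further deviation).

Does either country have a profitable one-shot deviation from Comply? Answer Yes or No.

Yes

Comparing payoff streams over the 6 periods until play realigns: cooperate → 18(1+δ+…+δ^5); deviate → 28 + 10(δ+…+δ^5).
Cooperation is sustained iff (18−10)(δ+…+δ^5) ≥ 28−18.
δ+…+δ^5 = 1/3·(1−(1/3)^5)/(1−1/3) = 0.4979, and (28−18)/(18−10) = 1.2500.
0.4979 < 1.2500, so cooperation is not sustainable.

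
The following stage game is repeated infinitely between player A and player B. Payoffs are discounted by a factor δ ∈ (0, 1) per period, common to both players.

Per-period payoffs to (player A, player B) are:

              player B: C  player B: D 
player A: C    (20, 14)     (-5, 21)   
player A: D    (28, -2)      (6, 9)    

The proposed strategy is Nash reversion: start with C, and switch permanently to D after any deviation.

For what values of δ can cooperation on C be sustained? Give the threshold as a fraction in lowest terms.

7/12

player A's threshold: (28−20)/(28−6) = 4/11.
player B's threshold: (21−14)/(21−9) = 7/12.
4/11 < 7/12, so player B binds and δ* = 7/12.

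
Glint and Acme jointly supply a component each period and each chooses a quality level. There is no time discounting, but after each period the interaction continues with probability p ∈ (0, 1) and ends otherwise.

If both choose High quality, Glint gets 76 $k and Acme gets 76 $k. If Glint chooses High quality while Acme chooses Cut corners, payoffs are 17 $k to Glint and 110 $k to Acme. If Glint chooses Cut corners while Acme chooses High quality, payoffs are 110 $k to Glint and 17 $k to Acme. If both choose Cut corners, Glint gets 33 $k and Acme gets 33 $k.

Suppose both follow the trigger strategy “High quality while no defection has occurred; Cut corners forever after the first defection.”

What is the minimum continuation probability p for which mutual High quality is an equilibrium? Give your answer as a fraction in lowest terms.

Expected cooperation value is 76 + p·76 + p²·76 + … = 76/(1−p); deviation gives 110 + p·33/(1−p).
76 ≥ 110(1−p) + 33p ⇒ 77p ≥ 34 ⇒ p ≥ 34/77.

34/77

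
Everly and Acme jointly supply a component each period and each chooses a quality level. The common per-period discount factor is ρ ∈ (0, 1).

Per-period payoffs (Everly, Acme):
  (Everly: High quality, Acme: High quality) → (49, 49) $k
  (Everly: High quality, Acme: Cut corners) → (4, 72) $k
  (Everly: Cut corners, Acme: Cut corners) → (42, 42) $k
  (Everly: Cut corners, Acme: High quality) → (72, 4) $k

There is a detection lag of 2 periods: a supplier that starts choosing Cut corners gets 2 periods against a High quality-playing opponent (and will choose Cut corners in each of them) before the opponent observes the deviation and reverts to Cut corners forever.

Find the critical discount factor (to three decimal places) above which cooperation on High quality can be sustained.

A deviator earns 72 for 2 periods, then 42 forever; cooperating earns 49 forever. Multiplying the IC by (1−ρ):
49 ≥ 72(1−ρ^2) + 42ρ^2, so 30·ρ^2 ≥ 23 and ρ^2 ≥ 23/30.
ρ ≥ (23/30)^(1/2) ≈ 0.876.

0.876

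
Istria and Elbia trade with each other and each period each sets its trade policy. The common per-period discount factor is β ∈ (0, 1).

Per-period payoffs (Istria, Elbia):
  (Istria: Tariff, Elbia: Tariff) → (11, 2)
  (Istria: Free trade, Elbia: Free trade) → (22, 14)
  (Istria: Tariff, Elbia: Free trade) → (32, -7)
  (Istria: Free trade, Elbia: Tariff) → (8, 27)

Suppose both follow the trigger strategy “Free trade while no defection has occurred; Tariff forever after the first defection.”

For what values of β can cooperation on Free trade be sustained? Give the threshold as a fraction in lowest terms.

For Istria: deviation gain 32−22 = 10, per-period punishment loss 22−11 = 11. IC gives β ≥ 10/21.
For Elbia: gain 13, loss 12 per period, so β ≥ 13/25.
The tighter constraint is Elbia's, so cooperation needs β ≥ 13/25.

13/25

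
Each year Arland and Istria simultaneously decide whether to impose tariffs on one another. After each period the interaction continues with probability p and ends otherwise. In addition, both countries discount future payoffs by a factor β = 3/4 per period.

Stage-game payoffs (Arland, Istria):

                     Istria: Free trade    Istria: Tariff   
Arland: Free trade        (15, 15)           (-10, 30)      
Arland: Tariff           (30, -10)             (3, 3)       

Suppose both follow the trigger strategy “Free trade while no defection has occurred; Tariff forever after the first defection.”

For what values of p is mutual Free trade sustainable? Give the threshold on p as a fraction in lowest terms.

20/27

With continuation probability p and discount β, the effective per-period discount factor is βp.
Grim-trigger IC: βp ≥ (30−15)/(30−3) = 5/9.
So p ≥ (5/9)/(3/4) = 20/27.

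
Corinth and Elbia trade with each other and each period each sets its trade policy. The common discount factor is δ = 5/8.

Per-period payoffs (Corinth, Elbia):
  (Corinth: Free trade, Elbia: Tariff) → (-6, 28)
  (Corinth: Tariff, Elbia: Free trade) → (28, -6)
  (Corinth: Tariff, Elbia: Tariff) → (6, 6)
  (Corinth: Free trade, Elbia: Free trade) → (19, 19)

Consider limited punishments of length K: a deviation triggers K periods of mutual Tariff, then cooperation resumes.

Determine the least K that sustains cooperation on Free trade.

Need Σ_{k=1}^{K} δ^k ≥ (28−19)/(19−6) = 0.6923 at δ = 5/8.
At K = 1 the sum is 0.6250 < 0.6923; at K = 2 it is 1.0156 ≥ 0.6923.
So the minimum punishment length is K = 2.

2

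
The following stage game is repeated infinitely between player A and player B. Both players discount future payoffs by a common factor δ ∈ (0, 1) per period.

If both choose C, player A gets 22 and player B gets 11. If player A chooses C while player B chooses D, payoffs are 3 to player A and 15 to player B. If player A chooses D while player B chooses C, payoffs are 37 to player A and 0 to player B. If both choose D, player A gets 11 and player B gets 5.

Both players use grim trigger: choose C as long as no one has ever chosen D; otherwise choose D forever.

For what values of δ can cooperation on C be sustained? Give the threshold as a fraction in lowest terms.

15/26

player A's threshold: (37−22)/(37−11) = 15/26.
player B's threshold: (15−11)/(15−5) = 2/5.
15/26 > 2/5, so player A binds and δ* = 15/26.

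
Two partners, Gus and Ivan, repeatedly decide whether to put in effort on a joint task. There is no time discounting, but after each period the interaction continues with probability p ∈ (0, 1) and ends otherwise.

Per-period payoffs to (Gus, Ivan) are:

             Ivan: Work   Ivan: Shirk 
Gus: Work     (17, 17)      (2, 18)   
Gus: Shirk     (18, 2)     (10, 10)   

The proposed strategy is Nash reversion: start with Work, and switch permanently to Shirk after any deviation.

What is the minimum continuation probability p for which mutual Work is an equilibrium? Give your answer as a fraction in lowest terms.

1/8

With no time discounting, the continuation probability p plays the role of the discount factor.
Grim-trigger IC: 17/(1−p) ≥ 18 + 10p/(1−p) ⇒ p ≥ (18−17)/(18−10) = 1/8.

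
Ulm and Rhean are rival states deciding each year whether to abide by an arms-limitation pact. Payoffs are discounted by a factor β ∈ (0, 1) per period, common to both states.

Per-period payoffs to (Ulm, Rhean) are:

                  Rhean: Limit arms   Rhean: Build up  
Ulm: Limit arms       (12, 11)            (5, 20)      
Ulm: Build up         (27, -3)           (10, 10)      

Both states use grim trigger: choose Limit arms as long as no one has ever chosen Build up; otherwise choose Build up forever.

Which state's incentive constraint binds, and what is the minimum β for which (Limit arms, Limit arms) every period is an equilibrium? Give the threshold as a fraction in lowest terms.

For Ulm: deviation gain 27−12 = 15, per-period punishment loss 12−10 = 2. IC gives β ≥ 15/17.
For Rhean: gain 9, loss 1 per period, so β ≥ 9/10.
The tighter constraint is Rhean's, so cooperation needs β ≥ 9/10.

Rhean; β ≥ 9/10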